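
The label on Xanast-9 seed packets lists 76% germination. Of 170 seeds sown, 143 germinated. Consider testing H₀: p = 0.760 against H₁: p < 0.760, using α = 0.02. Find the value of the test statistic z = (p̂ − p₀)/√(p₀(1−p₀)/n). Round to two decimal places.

p̂ = 143/170 ≈ 0.8412.
SE = √(p₀(1−p₀)/n) = √(0.1824/170) = 0.0328.
z = (0.8412 − 0.76)/0.0328 = 0.0812/0.0328 = 2.48.
p-value = P(Z < 2.478) ≈ 0.9934. With α = 0.02, fail to reject H₀.

z = 2.48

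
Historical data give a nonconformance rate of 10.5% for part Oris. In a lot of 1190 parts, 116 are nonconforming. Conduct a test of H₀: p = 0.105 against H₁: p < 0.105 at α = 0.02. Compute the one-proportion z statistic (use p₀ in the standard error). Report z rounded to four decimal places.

z = -0.8463

p̂ = 116/1190 ≈ 0.097479.
Under H₀, SE = √(0.105·0.895/1190) = √(7.89706e-05) = 0.008887.
z = (0.097479 − 0.105)/0.008887 = -0.007521/0.008887 = -0.8463.
p-value = P(Z < -0.846) ≈ 0.1987, so at α = 0.02 we fail to reject H₀.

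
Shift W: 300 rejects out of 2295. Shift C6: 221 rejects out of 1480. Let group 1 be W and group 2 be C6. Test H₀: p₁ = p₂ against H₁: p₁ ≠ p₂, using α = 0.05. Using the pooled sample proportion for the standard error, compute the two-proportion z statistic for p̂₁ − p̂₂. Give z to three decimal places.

p̂₁ = 300/2295 ≈ 0.130719, p̂₂ = 221/1480 ≈ 0.149324.
Pooled p̂ = (300+221)/(2295+1480) = 521/3775 = 0.138013.
SE = √(p̂(1−p̂)(1/n₁+1/n₂)) = √(0.138013·0.861987·0.00111141) = √(0.000132219) = 0.011499.
z = (0.130719 − 0.149324)/0.011499 = -0.018605/0.011499 = -1.618.
p-value = 2·P(Z > 1.618) ≈ 0.1057, so at α = 0.05 we fail to reject H₀.

z = -1.618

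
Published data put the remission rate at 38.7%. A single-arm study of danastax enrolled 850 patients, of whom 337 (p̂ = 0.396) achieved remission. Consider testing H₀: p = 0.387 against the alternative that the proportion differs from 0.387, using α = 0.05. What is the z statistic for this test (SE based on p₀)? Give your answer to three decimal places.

z = 0.567

p̂ = 337/850 ≈ 0.39647.
Under H₀, SE = √(0.387·0.613/850) = √(0.000279095) = 0.01671.
z = (0.39647 − 0.387)/0.01671 = 0.00947/0.01671 = 0.567.
p-value = 2·P(Z > 0.567) ≈ 0.5708, so at α = 0.05 we fail to reject H₀.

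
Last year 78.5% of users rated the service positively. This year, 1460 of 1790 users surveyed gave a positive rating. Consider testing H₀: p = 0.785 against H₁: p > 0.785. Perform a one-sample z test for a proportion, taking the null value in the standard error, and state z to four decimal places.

p̂ = 1460/1790 = 0.815642.
Under H₀, SE = √(0.785·0.215/1790) = √(9.42877e-05) = 0.009710.
z = (0.815642 − 0.785)/0.009710 = 0.030642/0.009710 = 3.1557.

z = 3.1557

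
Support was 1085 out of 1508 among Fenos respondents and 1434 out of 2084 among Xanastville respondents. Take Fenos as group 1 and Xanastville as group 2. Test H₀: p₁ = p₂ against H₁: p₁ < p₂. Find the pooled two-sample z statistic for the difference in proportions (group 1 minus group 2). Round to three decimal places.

z = 2.029

p̂₁ = 1085/1508 = 0.719496, p̂₂ = 1434/2084 = 0.688100.
Pooled p̂ = (1085+1434)/(1508+2084) = 2519/3592 = 0.701281.
SE = √(p̂(1−p̂)(1/n₁+1/n₂)) = √(0.701281·0.298719·0.00114298) = √(0.000239438) = 0.015474.
z = (0.719496 − 0.688100)/0.015474 = 0.031396/0.015474 = 2.029.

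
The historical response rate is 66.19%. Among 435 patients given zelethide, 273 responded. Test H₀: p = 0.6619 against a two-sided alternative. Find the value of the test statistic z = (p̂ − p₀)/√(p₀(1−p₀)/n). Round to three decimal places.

z = -1.513

p̂ = 273/435 = 0.62759.
Under H₀, SE = √(0.6619·0.3381/435) = √(0.000514456) = 0.02268.
z = (0.62759 − 0.6619)/0.02268 = -0.03431/0.02268 = -1.513.
p-value = 2·P(Z > 1.513) ≈ 0.1303.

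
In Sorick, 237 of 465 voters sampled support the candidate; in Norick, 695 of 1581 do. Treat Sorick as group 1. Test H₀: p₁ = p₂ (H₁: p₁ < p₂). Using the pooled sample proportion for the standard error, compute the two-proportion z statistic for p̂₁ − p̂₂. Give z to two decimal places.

p̂₁ = 237/465 ≈ 0.5097, p̂₂ = 695/1581 ≈ 0.4396.
Pooled p̂ = (237+695)/(465+1581) = 932/2046 = 0.4555.
SE = √(p̂(1−p̂)(1/n₁+1/n₂)) = √(0.4555·0.5445·0.00278305) = √(0.000690257) = 0.0263.
z = (0.5097 − 0.4396)/0.0263 = 0.0701/0.0263 = 2.67.
p-value = P(Z < 2.667) ≈ 0.9962.

z = 2.67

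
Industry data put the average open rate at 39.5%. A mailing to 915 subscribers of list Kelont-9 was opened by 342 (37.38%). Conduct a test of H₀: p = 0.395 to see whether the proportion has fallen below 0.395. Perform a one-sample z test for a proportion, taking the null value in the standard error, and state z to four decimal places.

z = -1.3136

p̂ = 342/915 = 0.3737705.
SE = √(p₀(1−p₀)/n) = √(0.23897/915) = 0.0161609.
z = (0.3737705 − 0.395)/0.0161609 = -0.0212295/0.0161609 = -1.3136.
p-value = P(Z < -1.314) ≈ 0.0945.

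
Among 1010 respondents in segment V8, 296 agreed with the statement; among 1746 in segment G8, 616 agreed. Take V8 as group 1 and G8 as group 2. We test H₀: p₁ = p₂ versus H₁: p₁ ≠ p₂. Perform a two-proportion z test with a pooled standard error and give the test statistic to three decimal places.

p̂₁ = 296/1010 = 0.293069, p̂₂ = 616/1746 = 0.352806.
Pooled p̂ = (296+616)/(1010+1746) = 912/2756 = 0.330914.
SE = √(0.22141 × 0.00156284) = 0.018602.
z = (0.293069 − 0.352806)/0.018602 = -0.059737/0.018602 = -3.211.

z = -3.211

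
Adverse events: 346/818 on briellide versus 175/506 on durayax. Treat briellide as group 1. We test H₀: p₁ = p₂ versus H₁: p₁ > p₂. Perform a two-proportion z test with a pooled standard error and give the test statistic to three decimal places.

z = 2.792

p̂₁ = 346/818 ≈ 0.42298, p̂₂ = 175/506 ≈ 0.34585.
Pooled p̂ = (346+175)/(818+506) = 521/1324 = 0.39350.
SE = √(p̂(1−p̂)(1/n₁+1/n₂)) = √(0.39350·0.60650·0.00319878) = √(0.000763416) = 0.02763.
z = (0.42298 − 0.34585)/0.02763 = 0.07713/0.02763 = 2.792.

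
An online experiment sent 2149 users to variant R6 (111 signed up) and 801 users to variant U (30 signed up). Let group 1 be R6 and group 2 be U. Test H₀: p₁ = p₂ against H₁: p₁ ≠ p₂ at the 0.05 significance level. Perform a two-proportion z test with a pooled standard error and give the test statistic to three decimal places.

z = 1.608

p̂₁ = 111/2149 = 0.05165, p̂₂ = 30/801 = 0.03745.
Pooled p̂ = (111+30)/(2149+801) = 141/2950 = 0.04780.
SE = √(0.0455121 × 0.00171377) = 0.00883.
z = (0.05165 − 0.03745)/0.00883 = 0.01420/0.00883 = 1.608.
Two-sided p-value ≈ 2·Φ(−1.608) = 0.1079, so at α = 0.05 we fail to reject H₀.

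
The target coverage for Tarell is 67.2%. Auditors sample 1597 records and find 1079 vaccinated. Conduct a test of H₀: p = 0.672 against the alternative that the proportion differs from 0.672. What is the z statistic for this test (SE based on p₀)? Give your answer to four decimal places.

p̂ = 1079/1597 ≈ 0.675642.
Under H₀, SE = √(0.672·0.328/1597) = √(0.000138019) = 0.011748.
z = (0.675642 − 0.672)/0.011748 = 0.003642/0.011748 = 0.3100.
p-value = 2·P(Z > 0.310) ≈ 0.7566.

z = 0.3100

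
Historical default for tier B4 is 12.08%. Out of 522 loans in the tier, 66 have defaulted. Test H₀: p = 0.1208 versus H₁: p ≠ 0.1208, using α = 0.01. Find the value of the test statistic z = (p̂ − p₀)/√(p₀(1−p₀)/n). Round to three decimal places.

z = 0.395

p̂ = 66/522 = 0.126437.
Standard error under H₀: √(0.1208×0.8792/522) = 0.014264.
z = (0.126437 − 0.1208)/0.014264 = 0.005637/0.014264 = 0.395.
p-value = 2·P(Z > 0.395) ≈ 0.6927; since p > α = 0.01, fail to reject H₀.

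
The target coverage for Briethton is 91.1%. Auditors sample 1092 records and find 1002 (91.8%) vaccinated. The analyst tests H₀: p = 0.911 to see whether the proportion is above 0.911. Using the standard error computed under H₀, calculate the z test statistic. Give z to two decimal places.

z = 0.76

p̂ = 1002/1092 ≈ 0.91758.
Under H₀, SE = √(0.911·0.089/1092) = √(7.42482e-05) = 0.00862.
z = (0.91758 − 0.911)/0.00862 = 0.00658/0.00862 = 0.76.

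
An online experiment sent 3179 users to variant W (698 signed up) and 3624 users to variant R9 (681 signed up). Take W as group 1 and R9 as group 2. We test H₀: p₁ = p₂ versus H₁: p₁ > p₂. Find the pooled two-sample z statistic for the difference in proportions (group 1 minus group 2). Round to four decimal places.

p̂₁ = 698/3179 = 0.219566, p̂₂ = 681/3624 = 0.187914.
Pooled p̂ = (698+681)/(3179+3624) = 1379/6803 = 0.202705.
SE = √(p̂(1−p̂)(1/n₁+1/n₂)) = √(0.202705·0.797295·0.000590503) = √(9.54344e-05) = 0.009769.
z = (0.219566 − 0.187914)/0.009769 = 0.031652/0.009769 = 3.2400.
p-value = P(Z > 3.240) ≈ 0.0006.

z = 3.2400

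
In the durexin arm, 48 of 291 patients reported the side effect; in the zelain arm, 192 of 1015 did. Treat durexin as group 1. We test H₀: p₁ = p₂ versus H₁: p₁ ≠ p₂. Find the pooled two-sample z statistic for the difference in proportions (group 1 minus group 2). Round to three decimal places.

p̂₁ = 48/291 ≈ 0.16495, p̂₂ = 192/1015 ≈ 0.18916.
Pooled p̂ = (48+192)/(291+1015) = 240/1306 = 0.18377.
SE = √(p̂(1−p̂)(1/n₁+1/n₂)) = √(0.18377·0.81623·0.00442165) = √(0.000663233) = 0.02575.
z = (0.16495 − 0.18916)/0.02575 = -0.02421/0.02575 = -0.940.

z = -0.940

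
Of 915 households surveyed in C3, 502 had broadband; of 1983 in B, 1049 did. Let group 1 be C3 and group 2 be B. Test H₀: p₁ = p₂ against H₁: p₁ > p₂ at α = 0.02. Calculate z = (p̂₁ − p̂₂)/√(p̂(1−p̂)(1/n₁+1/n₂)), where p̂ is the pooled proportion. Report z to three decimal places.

z = 0.985

p̂₁ = 502/915 = 0.54863, p̂₂ = 1049/1983 = 0.52900.
Pooled p̂ = (502+1049)/(915+1983) = 1551/2898 = 0.53520.
SE = √(p̂(1−p̂)(1/n₁+1/n₂)) = √(0.53520·0.46480·0.00159718) = √(0.000397317) = 0.01993.
z = (0.54863 − 0.52900)/0.01993 = 0.01963/0.01993 = 0.985.
p-value = P(Z > 0.985) ≈ 0.1623. With α = 0.02, fail to reject H₀.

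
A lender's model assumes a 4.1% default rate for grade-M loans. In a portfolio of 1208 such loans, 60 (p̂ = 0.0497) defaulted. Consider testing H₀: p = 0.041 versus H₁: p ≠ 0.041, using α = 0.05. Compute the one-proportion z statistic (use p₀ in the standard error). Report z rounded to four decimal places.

z = 1.5195

p̂ = 60/1208 ≈ 0.049669.
Standard error under H₀: √(0.041×0.959/1208) = 0.005705.
z = (0.049669 − 0.041)/0.005705 = 0.008669/0.005705 = 1.5195.
Two-sided p-value ≈ 2·Φ(−1.519) = 0.1286. With α = 0.05, fail to reject H₀.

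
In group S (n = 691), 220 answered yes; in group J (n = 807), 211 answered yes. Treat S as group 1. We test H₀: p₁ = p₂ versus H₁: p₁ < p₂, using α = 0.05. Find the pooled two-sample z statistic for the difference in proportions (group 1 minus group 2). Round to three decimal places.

p̂₁ = 220/691 = 0.31838, p̂₂ = 211/807 = 0.26146.
Pooled p̂ = (220+211)/(691+807) = 431/1498 = 0.28772.
SE = √(p̂(1−p̂)(1/n₁+1/n₂)) = √(0.28772·0.71228·0.00268634) = √(0.000550527) = 0.02346.
z = (0.31838 − 0.26146)/0.02346 = 0.05692/0.02346 = 2.426.
p-value = P(Z < 2.426) ≈ 0.9924. With α = 0.05, fail to reject H₀.

z = 2.426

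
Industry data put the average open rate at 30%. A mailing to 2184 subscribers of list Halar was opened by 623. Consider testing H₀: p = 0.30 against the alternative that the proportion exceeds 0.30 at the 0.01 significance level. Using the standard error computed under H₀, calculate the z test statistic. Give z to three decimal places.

p̂ = 623/2184 = 0.285256.
Standard error under H₀: √(0.3×0.7/2184) = 0.009806.
z = (0.285256 − 0.3)/0.009806 = -0.014744/0.009806 = -1.504.
p-value = P(Z > -1.504) ≈ 0.9337. With α = 0.01, fail to reject H₀.

z = -1.504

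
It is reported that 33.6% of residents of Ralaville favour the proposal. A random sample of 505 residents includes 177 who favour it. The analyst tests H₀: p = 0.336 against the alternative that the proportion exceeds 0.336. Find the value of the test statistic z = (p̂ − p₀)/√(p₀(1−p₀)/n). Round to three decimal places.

p̂ = 177/505 = 0.35050.
SE = √(p₀(1−p₀)/n) = √(0.2231/505) = 0.02102.
z = (0.35050 − 0.336)/0.02102 = 0.01450/0.02102 = 0.690.
p-value = P(Z > 0.690) ≈ 0.2452.

z = 0.690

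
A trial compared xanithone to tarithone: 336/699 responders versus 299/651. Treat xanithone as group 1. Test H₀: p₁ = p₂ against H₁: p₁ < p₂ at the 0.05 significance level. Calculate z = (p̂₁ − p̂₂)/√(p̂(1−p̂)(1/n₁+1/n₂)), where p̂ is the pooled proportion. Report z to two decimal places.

p̂₁ = 336/699 = 0.4807, p̂₂ = 299/651 = 0.4593.
Pooled p̂ = (336+299)/(699+651) = 635/1350 = 0.4704.
SE = √(0.249122 × 0.00296671) = 0.0272.
z = (0.4807 − 0.4593)/0.0272 = 0.0214/0.0272 = 0.79.
p-value = P(Z < 0.787) ≈ 0.7843, so at α = 0.05 we fail to reject H₀.

z = 0.79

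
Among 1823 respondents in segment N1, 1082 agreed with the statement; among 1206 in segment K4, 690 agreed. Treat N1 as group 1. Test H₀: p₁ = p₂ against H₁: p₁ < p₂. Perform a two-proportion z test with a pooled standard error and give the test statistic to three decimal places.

z = 1.169

p̂₁ = 1082/1823 ≈ 0.59353, p̂₂ = 690/1206 ≈ 0.57214.
Pooled p̂ = (1082+690)/(1823+1206) = 1772/3029 = 0.58501.
SE = √(p̂(1−p̂)(1/n₁+1/n₂)) = √(0.58501·0.41499·0.00137773) = √(0.000334477) = 0.01829.
z = (0.59353 − 0.57214)/0.01829 = 0.02139/0.01829 = 1.169.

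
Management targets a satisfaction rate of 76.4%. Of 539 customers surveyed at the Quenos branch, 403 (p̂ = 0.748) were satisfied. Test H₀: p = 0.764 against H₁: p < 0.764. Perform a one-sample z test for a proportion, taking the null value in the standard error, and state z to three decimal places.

p̂ = 403/539 ≈ 0.74768.
Standard error under H₀: √(0.764×0.236/539) = 0.01829.
z = (0.74768 − 0.764)/0.01829 = -0.01632/0.01829 = -0.892.
p-value = P(Z < -0.892) ≈ 0.1861.

z = -0.892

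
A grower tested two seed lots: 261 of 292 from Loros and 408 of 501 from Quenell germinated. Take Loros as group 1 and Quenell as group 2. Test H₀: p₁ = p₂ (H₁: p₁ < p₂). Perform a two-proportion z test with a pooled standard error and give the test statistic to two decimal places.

p̂₁ = 261/292 ≈ 0.8938, p̂₂ = 408/501 ≈ 0.8144.
Pooled p̂ = (261+408)/(292+501) = 669/793 = 0.8436.
SE = √(0.131917 × 0.00542067) = 0.0267.
z = (0.8938 − 0.8144)/0.0267 = 0.0794/0.0267 = 2.97.

z = 2.97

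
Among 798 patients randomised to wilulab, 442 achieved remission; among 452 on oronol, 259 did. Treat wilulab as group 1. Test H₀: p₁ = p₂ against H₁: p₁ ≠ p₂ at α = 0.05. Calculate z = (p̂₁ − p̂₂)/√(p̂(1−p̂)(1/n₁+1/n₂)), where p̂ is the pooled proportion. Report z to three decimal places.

p̂₁ = 442/798 = 0.55388, p̂₂ = 259/452 = 0.57301.
Pooled p̂ = (442+259)/(798+452) = 701/1250 = 0.56080.
SE = √(p̂(1−p̂)(1/n₁+1/n₂)) = √(0.56080·0.43920·0.00346552) = √(0.00085357) = 0.02922.
z = (0.55388 − 0.57301)/0.02922 = -0.01913/0.02922 = -0.655.
p-value = 2·P(Z > 0.655) ≈ 0.5127, so at α = 0.05 we fail to reject H₀.

z = -0.655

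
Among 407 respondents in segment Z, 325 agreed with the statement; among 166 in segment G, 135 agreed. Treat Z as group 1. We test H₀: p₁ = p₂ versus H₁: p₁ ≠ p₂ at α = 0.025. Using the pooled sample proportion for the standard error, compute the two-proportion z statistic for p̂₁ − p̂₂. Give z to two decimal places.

z = -0.40

p̂₁ = 325/407 = 0.7985, p̂₂ = 135/166 = 0.8133.
Pooled p̂ = (325+135)/(407+166) = 460/573 = 0.8028.
SE = √(0.158317 × 0.0084811) = 0.0366.
z = (0.7985 − 0.8133)/0.0366 = -0.0148/0.0366 = -0.40.
Two-sided p-value ≈ 2·Φ(−0.402) = 0.6877. With α = 0.025, fail to reject H₀.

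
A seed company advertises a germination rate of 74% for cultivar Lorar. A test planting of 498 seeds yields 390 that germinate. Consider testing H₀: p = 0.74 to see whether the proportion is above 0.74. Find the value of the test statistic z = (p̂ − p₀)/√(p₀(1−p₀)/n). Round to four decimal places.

p̂ = 390/498 ≈ 0.783133.
Under H₀, SE = √(0.74·0.26/498) = √(0.000386345) = 0.019656.
z = (0.783133 − 0.74)/0.019656 = 0.043133/0.019656 = 2.1944.
p-value = P(Z > 2.194) ≈ 0.0141.

z = 2.1944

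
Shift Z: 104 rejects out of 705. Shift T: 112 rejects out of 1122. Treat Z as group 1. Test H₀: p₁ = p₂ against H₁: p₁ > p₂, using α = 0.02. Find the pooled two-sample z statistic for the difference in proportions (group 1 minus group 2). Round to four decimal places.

p̂₁ = 104/705 ≈ 0.14751773, p̂₂ = 112/1122 ≈ 0.09982175.
Pooled p̂ = (104+112)/(705+1122) = 216/1827 = 0.11822660.
SE = √(p̂(1−p̂)(1/n₁+1/n₂)) = √(0.11822660·0.88177340·0.00230971) = √(0.000240785) = 0.01551724.
z = (0.14751773 − 0.09982175)/0.01551724 = 0.04769598/0.01551724 = 3.0737.
p-value = P(Z > 3.074) ≈ 0.0011. With α = 0.02, reject H₀.

z = 3.0737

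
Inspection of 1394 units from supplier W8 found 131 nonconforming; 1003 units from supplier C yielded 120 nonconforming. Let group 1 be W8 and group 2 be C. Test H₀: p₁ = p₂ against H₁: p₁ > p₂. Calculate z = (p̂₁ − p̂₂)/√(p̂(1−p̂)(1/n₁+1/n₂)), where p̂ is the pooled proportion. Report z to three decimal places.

p̂₁ = 131/1394 = 0.093974, p̂₂ = 120/1003 = 0.119641.
Pooled p̂ = (131+120)/(1394+1003) = 251/2397 = 0.104714.
SE = √(p̂(1−p̂)(1/n₁+1/n₂)) = √(0.104714·0.895286·0.00171437) = √(0.000160721) = 0.012678.
z = (0.093974 − 0.119641)/0.012678 = -0.025667/0.012678 = -2.025.

z = -2.025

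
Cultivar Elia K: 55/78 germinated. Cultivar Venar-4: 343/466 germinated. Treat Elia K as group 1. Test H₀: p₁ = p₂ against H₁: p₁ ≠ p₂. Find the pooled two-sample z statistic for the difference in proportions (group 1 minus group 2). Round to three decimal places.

p̂₁ = 55/78 ≈ 0.70513, p̂₂ = 343/466 ≈ 0.73605.
Pooled p̂ = (55+343)/(78+466) = 398/544 = 0.73162.
SE = √(p̂(1−p̂)(1/n₁+1/n₂)) = √(0.73162·0.26838·0.0149664) = √(0.00293871) = 0.05421.
z = (0.70513 − 0.73605)/0.05421 = -0.03092/0.05421 = -0.570.
Two-sided p-value ≈ 2·Φ(−0.570) = 0.5684.

z = -0.570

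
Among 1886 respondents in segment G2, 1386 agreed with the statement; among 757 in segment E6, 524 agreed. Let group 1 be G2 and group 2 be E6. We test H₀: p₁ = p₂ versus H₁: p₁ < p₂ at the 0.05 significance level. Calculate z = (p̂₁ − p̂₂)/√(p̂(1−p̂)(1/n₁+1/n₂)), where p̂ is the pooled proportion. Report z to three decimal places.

z = 2.216

p̂₁ = 1386/1886 ≈ 0.73489, p̂₂ = 524/757 ≈ 0.69221.
Pooled p̂ = (1386+524)/(1886+757) = 1910/2643 = 0.72266.
SE = √(p̂(1−p̂)(1/n₁+1/n₂)) = √(0.72266·0.27734·0.00185123) = √(0.000371025) = 0.01926.
z = (0.73489 − 0.69221)/0.01926 = 0.04268/0.01926 = 2.216.
p-value = P(Z < 2.216) ≈ 0.9867, so at α = 0.05 we fail to reject H₀.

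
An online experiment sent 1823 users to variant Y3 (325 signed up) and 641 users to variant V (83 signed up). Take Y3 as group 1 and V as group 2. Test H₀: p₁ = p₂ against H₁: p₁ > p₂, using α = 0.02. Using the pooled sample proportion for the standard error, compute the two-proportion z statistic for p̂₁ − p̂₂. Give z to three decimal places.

p̂₁ = 325/1823 = 0.178278, p̂₂ = 83/641 = 0.129485.
Pooled p̂ = (325+83)/(1823+641) = 408/2464 = 0.165584.
SE = √(p̂(1−p̂)(1/n₁+1/n₂)) = √(0.165584·0.834416·0.00210861) = √(0.000291338) = 0.017069.
z = (0.178278 − 0.129485)/0.017069 = 0.048793/0.017069 = 2.859.
p-value = P(Z > 2.859) ≈ 0.0021, so at α = 0.02 we reject H₀.

z = 2.859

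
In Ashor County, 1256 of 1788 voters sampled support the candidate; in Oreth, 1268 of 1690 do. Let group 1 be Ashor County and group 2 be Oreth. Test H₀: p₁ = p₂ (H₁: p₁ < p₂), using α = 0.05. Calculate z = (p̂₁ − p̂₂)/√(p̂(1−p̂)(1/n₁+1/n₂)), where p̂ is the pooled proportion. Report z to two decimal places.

p̂₁ = 1256/1788 ≈ 0.70246, p̂₂ = 1268/1690 ≈ 0.75030.
Pooled p̂ = (1256+1268)/(1788+1690) = 2524/3478 = 0.72570.
SE = √(0.199058 × 0.001151) = 0.01514.
z = (0.70246 − 0.75030)/0.01514 = -0.04784/0.01514 = -3.16.
p-value = P(Z < -3.160) ≈ 0.0008, so at α = 0.05 we reject H₀.

z = -3.16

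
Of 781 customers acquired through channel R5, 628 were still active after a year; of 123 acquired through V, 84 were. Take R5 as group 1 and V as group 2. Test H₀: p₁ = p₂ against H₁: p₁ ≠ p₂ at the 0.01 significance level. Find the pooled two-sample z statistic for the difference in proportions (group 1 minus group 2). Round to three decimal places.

z = 3.054

p̂₁ = 628/781 ≈ 0.80410, p̂₂ = 84/123 ≈ 0.68293.
Pooled p̂ = (628+84)/(781+123) = 712/904 = 0.78761.
SE = √(p̂(1−p̂)(1/n₁+1/n₂)) = √(0.78761·0.21239·0.00941049) = √(0.00157419) = 0.03968.
z = (0.80410 − 0.68293)/0.03968 = 0.12117/0.03968 = 3.054.
Two-sided p-value ≈ 2·Φ(−3.054) = 0.0023. With α = 0.01, reject H₀.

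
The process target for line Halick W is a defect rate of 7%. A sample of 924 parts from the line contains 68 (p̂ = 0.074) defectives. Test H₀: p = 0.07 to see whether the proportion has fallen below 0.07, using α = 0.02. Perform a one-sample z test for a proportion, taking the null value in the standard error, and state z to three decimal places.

p̂ = 68/924 ≈ 0.07359.
SE = √(p₀(1−p₀)/n) = √(0.0651/924) = 0.00839.
z = (0.07359 − 0.07)/0.00839 = 0.00359/0.00839 = 0.428.
p-value = P(Z < 0.428) ≈ 0.6657, so at α = 0.02 we fail to reject H₀.

z = 0.428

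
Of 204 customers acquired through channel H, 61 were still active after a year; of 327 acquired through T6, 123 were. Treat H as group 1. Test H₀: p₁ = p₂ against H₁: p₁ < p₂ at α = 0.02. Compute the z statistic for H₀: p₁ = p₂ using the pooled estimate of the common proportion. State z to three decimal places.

z = -1.817

p̂₁ = 61/204 ≈ 0.29902, p̂₂ = 123/327 ≈ 0.37615.
Pooled p̂ = (61+123)/(204+327) = 184/531 = 0.34652.
SE = √(0.226443 × 0.00796006) = 0.04246.
z = (0.29902 − 0.37615)/0.04246 = -0.07713/0.04246 = -1.817.
p-value = P(Z < -1.817) ≈ 0.0346; since p > α = 0.02, fail to reject H₀.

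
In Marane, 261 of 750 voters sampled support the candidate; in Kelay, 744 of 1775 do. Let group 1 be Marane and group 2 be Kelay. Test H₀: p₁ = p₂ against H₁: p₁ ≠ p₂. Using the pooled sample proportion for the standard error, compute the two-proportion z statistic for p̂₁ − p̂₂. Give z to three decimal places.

z = -3.338

p̂₁ = 261/750 ≈ 0.348000, p̂₂ = 744/1775 ≈ 0.419155.
Pooled p̂ = (261+744)/(750+1775) = 1005/2525 = 0.398020.
SE = √(p̂(1−p̂)(1/n₁+1/n₂)) = √(0.398020·0.601980·0.00189671) = √(0.000454453) = 0.021318.
z = (0.348000 − 0.419155)/0.021318 = -0.071155/0.021318 = -3.338.
p-value = 2·P(Z > 3.338) ≈ 0.0008.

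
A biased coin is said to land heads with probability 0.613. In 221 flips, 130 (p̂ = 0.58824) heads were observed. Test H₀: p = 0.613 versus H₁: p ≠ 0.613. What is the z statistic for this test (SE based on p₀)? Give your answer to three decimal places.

z = -0.756

p̂ = 130/221 ≈ 0.58824.
Standard error under H₀: √(0.613×0.387/221) = 0.03276.
z = (0.58824 − 0.613)/0.03276 = -0.02476/0.03276 = -0.756.
p-value = 2·P(Z > 0.756) ≈ 0.4497.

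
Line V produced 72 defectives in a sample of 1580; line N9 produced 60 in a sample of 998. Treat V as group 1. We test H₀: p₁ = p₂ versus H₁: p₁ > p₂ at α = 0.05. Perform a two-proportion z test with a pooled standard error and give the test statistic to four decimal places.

z = -1.6327

p̂₁ = 72/1580 ≈ 0.0455696, p̂₂ = 60/998 ≈ 0.0601202.
Pooled p̂ = (72+60)/(1580+998) = 132/2578 = 0.0512025.
SE = √(0.0485808 × 0.00163492) = 0.0089121.
z = (0.0455696 − 0.0601202)/0.0089121 = -0.0145506/0.0089121 = -1.6327.
p-value = P(Z > -1.633) ≈ 0.9487. With α = 0.05, fail to reject H₀.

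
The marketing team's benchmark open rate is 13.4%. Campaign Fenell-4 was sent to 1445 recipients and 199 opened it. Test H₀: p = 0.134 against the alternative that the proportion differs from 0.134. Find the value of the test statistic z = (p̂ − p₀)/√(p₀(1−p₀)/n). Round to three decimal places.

p̂ = 199/1445 ≈ 0.13772.
Under H₀, SE = √(0.134·0.866/1445) = √(8.03073e-05) = 0.00896.
z = (0.13772 − 0.134)/0.00896 = 0.00372/0.00896 = 0.415.

z = 0.415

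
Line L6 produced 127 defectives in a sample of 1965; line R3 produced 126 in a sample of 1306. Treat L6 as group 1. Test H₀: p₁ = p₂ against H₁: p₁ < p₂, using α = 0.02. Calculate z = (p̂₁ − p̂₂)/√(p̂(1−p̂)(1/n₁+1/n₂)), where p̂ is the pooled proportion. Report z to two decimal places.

z = -3.34

p̂₁ = 127/1965 = 0.06463, p̂₂ = 126/1306 = 0.09648.
Pooled p̂ = (127+126)/(1965+1306) = 253/3271 = 0.07735.
SE = √(0.0713639 × 0.0012746) = 0.00954.
z = (0.06463 − 0.09648)/0.00954 = -0.03185/0.00954 = -3.34.
p-value = P(Z < -3.339) ≈ 0.0004. With α = 0.02, reject H₀.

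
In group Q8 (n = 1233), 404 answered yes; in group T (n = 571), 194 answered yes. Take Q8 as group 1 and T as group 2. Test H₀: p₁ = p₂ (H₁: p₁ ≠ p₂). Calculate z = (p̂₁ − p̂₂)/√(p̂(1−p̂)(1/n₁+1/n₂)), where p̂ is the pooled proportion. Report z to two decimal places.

z = -0.51

p̂₁ = 404/1233 ≈ 0.3277, p̂₂ = 194/571 ≈ 0.3398.
Pooled p̂ = (404+194)/(1233+571) = 598/1804 = 0.3315.
SE = √(p̂(1−p̂)(1/n₁+1/n₂)) = √(0.3315·0.6685·0.00256234) = √(0.000567823) = 0.0238.
z = (0.3277 − 0.3398)/0.0238 = -0.0121/0.0238 = -0.51.
Two-sided p-value ≈ 2·Φ(−0.508) = 0.6116.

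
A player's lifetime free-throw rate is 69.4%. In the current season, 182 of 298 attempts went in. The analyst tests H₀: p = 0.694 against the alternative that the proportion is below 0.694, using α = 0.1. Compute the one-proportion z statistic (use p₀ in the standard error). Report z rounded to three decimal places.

p̂ = 182/298 ≈ 0.610738.
Under H₀, SE = √(0.694·0.306/298) = √(0.000712631) = 0.026695.
z = (0.610738 − 0.694)/0.026695 = -0.083262/0.026695 = -3.119.
p-value = P(Z < -3.119) ≈ 0.0009; since p < α = 0.1, reject H₀.

z = -3.119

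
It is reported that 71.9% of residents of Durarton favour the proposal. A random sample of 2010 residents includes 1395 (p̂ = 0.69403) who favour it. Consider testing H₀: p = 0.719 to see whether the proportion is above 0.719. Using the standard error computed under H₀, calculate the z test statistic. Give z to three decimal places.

p̂ = 1395/2010 ≈ 0.694030.
Standard error under H₀: √(0.719×0.281/2010) = 0.010026.
z = (0.694030 − 0.719)/0.010026 = -0.024970/0.010026 = -2.491.

z = -2.491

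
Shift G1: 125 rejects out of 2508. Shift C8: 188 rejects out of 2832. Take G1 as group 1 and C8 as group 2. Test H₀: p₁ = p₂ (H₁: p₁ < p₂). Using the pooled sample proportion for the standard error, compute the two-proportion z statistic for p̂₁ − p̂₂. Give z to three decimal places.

p̂₁ = 125/2508 ≈ 0.0498405, p̂₂ = 188/2832 ≈ 0.0663842.
Pooled p̂ = (125+188)/(2508+2832) = 313/5340 = 0.0586142.
SE = √(0.0551786 × 0.000751831) = 0.0064409.
z = (0.0498405 − 0.0663842)/0.0064409 = -0.0165437/0.0064409 = -2.569.
p-value = P(Z < -2.569) ≈ 0.0051.

z = -2.569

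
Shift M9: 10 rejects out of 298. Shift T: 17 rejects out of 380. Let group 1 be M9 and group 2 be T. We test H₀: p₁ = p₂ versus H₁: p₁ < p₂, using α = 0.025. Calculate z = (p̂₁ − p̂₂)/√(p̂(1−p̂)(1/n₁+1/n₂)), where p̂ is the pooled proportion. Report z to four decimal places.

z = -0.7389

p̂₁ = 10/298 ≈ 0.033557, p̂₂ = 17/380 ≈ 0.044737.
Pooled p̂ = (10+17)/(298+380) = 27/678 = 0.039823.
SE = √(p̂(1−p̂)(1/n₁+1/n₂)) = √(0.039823·0.960177·0.00598728) = √(0.000228937) = 0.015131.
z = (0.033557 − 0.044737)/0.015131 = -0.011180/0.015131 = -0.7389.
p-value = P(Z < -0.739) ≈ 0.2300, so at α = 0.025 we fail to reject H₀.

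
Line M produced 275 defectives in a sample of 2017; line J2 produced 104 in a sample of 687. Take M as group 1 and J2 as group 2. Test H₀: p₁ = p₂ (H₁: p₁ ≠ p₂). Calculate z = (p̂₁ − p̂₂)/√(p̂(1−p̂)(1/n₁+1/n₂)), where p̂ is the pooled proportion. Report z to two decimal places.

p̂₁ = 275/2017 = 0.13634, p̂₂ = 104/687 = 0.15138.
Pooled p̂ = (275+104)/(2017+687) = 379/2704 = 0.14016.
SE = √(0.120517 × 0.00195139) = 0.01534.
z = (0.13634 − 0.15138)/0.01534 = -0.01504/0.01534 = -0.98.
p-value = 2·P(Z > 0.981) ≈ 0.3267.

z = -0.98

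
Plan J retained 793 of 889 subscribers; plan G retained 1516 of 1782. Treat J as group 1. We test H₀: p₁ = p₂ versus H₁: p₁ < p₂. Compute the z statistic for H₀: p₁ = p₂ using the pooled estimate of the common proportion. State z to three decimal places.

p̂₁ = 793/889 = 0.892013, p̂₂ = 1516/1782 = 0.850730.
Pooled p̂ = (793+1516)/(889+1782) = 2309/2671 = 0.864470.
SE = √(0.117161 × 0.00168603) = 0.014055.
z = (0.892013 − 0.850730)/0.014055 = 0.041283/0.014055 = 2.937.
p-value = P(Z < 2.937) ≈ 0.9983.

z = 2.937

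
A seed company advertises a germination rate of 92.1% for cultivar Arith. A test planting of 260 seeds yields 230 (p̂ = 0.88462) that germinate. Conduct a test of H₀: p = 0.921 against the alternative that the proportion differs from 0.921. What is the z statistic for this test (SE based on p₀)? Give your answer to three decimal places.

z = -2.175

p̂ = 230/260 = 0.88462.
SE = √(p₀(1−p₀)/n) = √(0.072759/260) = 0.01673.
z = (0.88462 − 0.921)/0.01673 = -0.03638/0.01673 = -2.175.
Two-sided p-value ≈ 2·Φ(−2.175) = 0.0296.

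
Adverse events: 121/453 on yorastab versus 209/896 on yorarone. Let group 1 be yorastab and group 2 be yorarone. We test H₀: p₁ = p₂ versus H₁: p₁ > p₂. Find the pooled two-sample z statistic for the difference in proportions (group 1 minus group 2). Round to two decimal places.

p̂₁ = 121/453 ≈ 0.26711, p̂₂ = 209/896 ≈ 0.23326.
Pooled p̂ = (121+209)/(453+896) = 330/1349 = 0.24463.
SE = √(p̂(1−p̂)(1/n₁+1/n₂)) = √(0.24463·0.75537·0.00332358) = √(0.000614144) = 0.02478.
z = (0.26711 − 0.23326)/0.02478 = 0.03385/0.02478 = 1.37.

z = 1.37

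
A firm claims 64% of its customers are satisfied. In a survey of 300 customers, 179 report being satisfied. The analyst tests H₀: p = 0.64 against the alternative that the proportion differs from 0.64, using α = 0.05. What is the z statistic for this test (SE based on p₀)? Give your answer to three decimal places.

z = -1.564

p̂ = 179/300 = 0.59667.
Under H₀, SE = √(0.64·0.36/300) = √(0.000768) = 0.02771.
z = (0.59667 − 0.64)/0.02771 = -0.04333/0.02771 = -1.564.
p-value = 2·P(Z > 1.564) ≈ 0.1179. With α = 0.05, fail to reject H₀.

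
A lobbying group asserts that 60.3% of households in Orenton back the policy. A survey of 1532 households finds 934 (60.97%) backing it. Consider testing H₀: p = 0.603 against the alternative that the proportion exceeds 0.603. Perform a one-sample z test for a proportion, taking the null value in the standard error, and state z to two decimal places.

p̂ = 934/1532 = 0.60966.
Standard error under H₀: √(0.603×0.397/1532) = 0.01250.
z = (0.60966 − 0.603)/0.01250 = 0.00666/0.01250 = 0.53.
p-value = P(Z > 0.533) ≈ 0.2971.

z = 0.53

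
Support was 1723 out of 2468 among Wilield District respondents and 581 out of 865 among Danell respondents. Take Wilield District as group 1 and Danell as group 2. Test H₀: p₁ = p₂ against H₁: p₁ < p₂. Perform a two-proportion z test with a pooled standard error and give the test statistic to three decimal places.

z = 1.450

p̂₁ = 1723/2468 = 0.69814, p̂₂ = 581/865 = 0.67168.
Pooled p̂ = (1723+581)/(2468+865) = 2304/3333 = 0.69127.
SE = √(0.213416 × 0.00156126) = 0.01825.
z = (0.69814 − 0.67168)/0.01825 = 0.02646/0.01825 = 1.450.
p-value = P(Z < 1.450) ≈ 0.9264.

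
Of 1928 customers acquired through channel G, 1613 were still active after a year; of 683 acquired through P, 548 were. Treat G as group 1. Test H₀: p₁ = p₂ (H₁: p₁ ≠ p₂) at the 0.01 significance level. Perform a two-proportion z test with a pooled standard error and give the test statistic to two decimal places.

z = 2.04

p̂₁ = 1613/1928 = 0.8366, p̂₂ = 548/683 = 0.8023.
Pooled p̂ = (1613+548)/(1928+683) = 2161/2611 = 0.8277.
SE = √(p̂(1−p̂)(1/n₁+1/n₂)) = √(0.8277·0.1723·0.0019828) = √(0.000282835) = 0.0168.
z = (0.8366 − 0.8023)/0.0168 = 0.0343/0.0168 = 2.04.
Two-sided p-value ≈ 2·Φ(−2.038) = 0.0415, so at α = 0.01 we fail to reject H₀.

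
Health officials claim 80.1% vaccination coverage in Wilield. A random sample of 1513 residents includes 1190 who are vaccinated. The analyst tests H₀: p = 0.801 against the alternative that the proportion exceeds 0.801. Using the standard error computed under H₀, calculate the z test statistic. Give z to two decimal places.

z = -1.41

p̂ = 1190/1513 ≈ 0.7865.
Under H₀, SE = √(0.801·0.199/1513) = √(0.000105353) = 0.0103.
z = (0.7865 − 0.801)/0.0103 = -0.0145/0.0103 = -1.41.
p-value = P(Z > -1.411) ≈ 0.9209.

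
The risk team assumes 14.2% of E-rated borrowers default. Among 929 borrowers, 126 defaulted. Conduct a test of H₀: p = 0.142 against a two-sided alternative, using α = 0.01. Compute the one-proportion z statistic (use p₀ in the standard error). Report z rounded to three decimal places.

p̂ = 126/929 ≈ 0.13563.
SE = √(p₀(1−p₀)/n) = √(0.12184/929) = 0.01145.
z = (0.13563 − 0.142)/0.01145 = -0.00637/0.01145 = -0.556.
p-value = 2·P(Z > 0.556) ≈ 0.5780. With α = 0.01, fail to reject H₀.

z = -0.556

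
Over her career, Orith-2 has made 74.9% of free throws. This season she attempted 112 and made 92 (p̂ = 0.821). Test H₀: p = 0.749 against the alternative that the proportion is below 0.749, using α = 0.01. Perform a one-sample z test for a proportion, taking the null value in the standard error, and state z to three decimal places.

p̂ = 92/112 = 0.82143.
Under H₀, SE = √(0.749·0.251/112) = √(0.00167856) = 0.04097.
z = (0.82143 − 0.749)/0.04097 = 0.07243/0.04097 = 1.768.
p-value = P(Z < 1.768) ≈ 0.9615, so at α = 0.01 we fail to reject H₀.

z = 1.768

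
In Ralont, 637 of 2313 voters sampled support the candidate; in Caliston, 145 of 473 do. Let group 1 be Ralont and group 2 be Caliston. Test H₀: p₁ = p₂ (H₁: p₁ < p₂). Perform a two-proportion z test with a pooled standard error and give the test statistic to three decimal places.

p̂₁ = 637/2313 ≈ 0.27540, p̂₂ = 145/473 ≈ 0.30655.
Pooled p̂ = (637+145)/(2313+473) = 782/2786 = 0.28069.
SE = √(p̂(1−p̂)(1/n₁+1/n₂)) = √(0.28069·0.71931·0.0025465) = √(0.000514146) = 0.02267.
z = (0.27540 − 0.30655)/0.02267 = -0.03115/0.02267 = -1.374.

z = -1.374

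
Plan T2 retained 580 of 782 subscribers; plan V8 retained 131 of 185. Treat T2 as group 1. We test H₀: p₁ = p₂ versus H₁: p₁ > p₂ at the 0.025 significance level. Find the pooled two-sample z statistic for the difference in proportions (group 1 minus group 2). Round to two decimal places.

p̂₁ = 580/782 = 0.7417, p̂₂ = 131/185 = 0.7081.
Pooled p̂ = (580+131)/(782+185) = 711/967 = 0.7353.
SE = √(p̂(1−p̂)(1/n₁+1/n₂)) = √(0.7353·0.2647·0.00668418) = √(0.00130108) = 0.0361.
z = (0.7417 − 0.7081)/0.0361 = 0.0336/0.0361 = 0.93.
p-value = P(Z > 0.931) ≈ 0.1759; since p > α = 0.025, fail to reject H₀.

z = 0.93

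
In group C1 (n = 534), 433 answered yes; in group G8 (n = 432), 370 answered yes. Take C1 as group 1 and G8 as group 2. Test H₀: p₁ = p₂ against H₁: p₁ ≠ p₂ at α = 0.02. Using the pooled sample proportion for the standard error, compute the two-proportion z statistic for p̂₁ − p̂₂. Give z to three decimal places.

z = -1.882

p̂₁ = 433/534 ≈ 0.81086, p̂₂ = 370/432 ≈ 0.85648.
Pooled p̂ = (433+370)/(534+432) = 803/966 = 0.83126.
SE = √(0.140265 × 0.00418747) = 0.02424.
z = (0.81086 − 0.85648)/0.02424 = -0.04562/0.02424 = -1.882.
p-value = 2·P(Z > 1.882) ≈ 0.0598, so at α = 0.02 we fail to reject H₀.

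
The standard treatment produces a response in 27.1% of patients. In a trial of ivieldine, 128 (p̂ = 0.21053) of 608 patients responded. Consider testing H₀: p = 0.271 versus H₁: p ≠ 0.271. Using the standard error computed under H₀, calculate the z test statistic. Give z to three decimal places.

p̂ = 128/608 ≈ 0.210526.
SE = √(p₀(1−p₀)/n) = √(0.19756/608) = 0.018026.
z = (0.210526 − 0.271)/0.018026 = -0.060474/0.018026 = -3.355.

z = -3.355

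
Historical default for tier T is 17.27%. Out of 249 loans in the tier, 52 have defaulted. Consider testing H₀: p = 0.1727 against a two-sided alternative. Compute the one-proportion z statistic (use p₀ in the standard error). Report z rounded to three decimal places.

p̂ = 52/249 ≈ 0.20884.
SE = √(p₀(1−p₀)/n) = √(0.14287/249) = 0.02395.
z = (0.20884 − 0.1727)/0.02395 = 0.03614/0.02395 = 1.509.
p-value = 2·P(Z > 1.509) ≈ 0.1314.

z = 1.509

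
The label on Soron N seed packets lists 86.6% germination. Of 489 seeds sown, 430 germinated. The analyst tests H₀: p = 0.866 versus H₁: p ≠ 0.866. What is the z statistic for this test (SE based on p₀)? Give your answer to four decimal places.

z = 0.8663

p̂ = 430/489 = 0.879346.
Under H₀, SE = √(0.866·0.134/489) = √(0.000237309) = 0.015405.
z = (0.879346 − 0.866)/0.015405 = 0.013346/0.015405 = 0.8663.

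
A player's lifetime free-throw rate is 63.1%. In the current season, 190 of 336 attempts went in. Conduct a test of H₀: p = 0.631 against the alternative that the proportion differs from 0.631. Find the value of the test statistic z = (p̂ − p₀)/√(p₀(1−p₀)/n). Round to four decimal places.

p̂ = 190/336 ≈ 0.565476.
SE = √(p₀(1−p₀)/n) = √(0.23284/336) = 0.026324.
z = (0.565476 − 0.631)/0.026324 = -0.065524/0.026324 = -2.4891.

z = -2.4891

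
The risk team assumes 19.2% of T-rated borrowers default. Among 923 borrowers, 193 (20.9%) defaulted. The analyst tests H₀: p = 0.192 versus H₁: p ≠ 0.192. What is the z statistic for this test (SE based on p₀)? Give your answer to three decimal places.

p̂ = 193/923 = 0.20910.
Standard error under H₀: √(0.192×0.808/923) = 0.01296.
z = (0.20910 − 0.192)/0.01296 = 0.01710/0.01296 = 1.319.
Two-sided p-value ≈ 2·Φ(−1.319) = 0.1872.

z = 1.319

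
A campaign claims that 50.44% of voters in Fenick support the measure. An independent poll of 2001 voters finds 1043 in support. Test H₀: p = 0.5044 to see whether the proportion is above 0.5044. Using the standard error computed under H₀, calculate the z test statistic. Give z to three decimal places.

z = 1.507

p̂ = 1043/2001 ≈ 0.521239.
Standard error under H₀: √(0.5044×0.4956/2001) = 0.011177.
z = (0.521239 − 0.5044)/0.011177 = 0.016839/0.011177 = 1.507.
p-value = P(Z > 1.507) ≈ 0.0660.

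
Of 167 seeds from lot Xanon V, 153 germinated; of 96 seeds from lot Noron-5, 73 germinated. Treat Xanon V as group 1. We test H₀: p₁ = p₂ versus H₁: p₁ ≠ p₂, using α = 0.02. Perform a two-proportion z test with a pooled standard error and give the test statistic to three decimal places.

p̂₁ = 153/167 ≈ 0.916168, p̂₂ = 73/96 ≈ 0.760417.
Pooled p̂ = (153+73)/(167+96) = 226/263 = 0.859316.
SE = √(p̂(1−p̂)(1/n₁+1/n₂)) = √(0.859316·0.140684·0.0164047) = √(0.0019832) = 0.044533.
z = (0.916168 − 0.760417)/0.044533 = 0.155751/0.044533 = 3.497.
Two-sided p-value ≈ 2·Φ(−3.497) = 0.0005, so at α = 0.02 we reject H₀.

z = 3.497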